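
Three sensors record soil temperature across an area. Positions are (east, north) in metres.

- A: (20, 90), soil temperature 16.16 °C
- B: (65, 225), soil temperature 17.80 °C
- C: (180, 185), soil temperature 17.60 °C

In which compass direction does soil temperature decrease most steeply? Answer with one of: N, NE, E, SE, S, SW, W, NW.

With T = a·x + b·y + c and A as origin, the differences give:
  45·a + 135·b = +1.64
  160·a + 95·b = +1.44
Eliminate b (×95 and ×135, subtract): -17325·a = -38.600 → a = ∂T/∂x = +0.002228
Back-substitute: b = ∂T/∂y = +0.01141.
Steepest decrease is along −∇f = (-0.002228 E, -0.01141 N) → south.

S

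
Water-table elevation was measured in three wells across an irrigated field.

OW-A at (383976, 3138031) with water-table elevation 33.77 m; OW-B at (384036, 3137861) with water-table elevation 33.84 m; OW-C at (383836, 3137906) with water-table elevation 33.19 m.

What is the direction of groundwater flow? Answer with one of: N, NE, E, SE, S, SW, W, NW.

W

Taking OW-A as reference: OW-B−OW-A = (60, -170, +0.07); OW-C−OW-A = (-140, -125, -0.58).
Determinant of the coordinate differences = 60·(-125) − (-140)·(-170) = -31300.
∂h/∂x = [(+0.07)·(-125) − (-0.58)·(-170)] / -31300 = +0.003430
∂h/∂y = [60·(-0.58) − (-140)·(+0.07)] / -31300 = +0.0007987
Flow = −∇h = (-0.003430 east, -0.0007987 north), which points west.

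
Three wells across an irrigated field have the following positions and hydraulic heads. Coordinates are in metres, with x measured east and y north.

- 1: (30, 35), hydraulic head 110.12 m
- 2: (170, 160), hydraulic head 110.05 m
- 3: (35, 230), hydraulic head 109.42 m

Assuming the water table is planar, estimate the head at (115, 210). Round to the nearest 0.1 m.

109.7 m

With h = a·x + b·y + c and 1 as origin, the differences give:
  140·a + 125·b = -0.07
  5·a + 195·b = -0.70
Eliminate b (×195 and ×125, subtract): 26675·a = 73.850 → a = ∂h/∂x = +0.002769
Back-substitute: b = ∂h/∂y = -0.003661.
h(115, 210) = 110.12 + (+0.002769)·(85) + (-0.003661)·(175) = 110.12 +0.235 -0.641 = 109.715 m.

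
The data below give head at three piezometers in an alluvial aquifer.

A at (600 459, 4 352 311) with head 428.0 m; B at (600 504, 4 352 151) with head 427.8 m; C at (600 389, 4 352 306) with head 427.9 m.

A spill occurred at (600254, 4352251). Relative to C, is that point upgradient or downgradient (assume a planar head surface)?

downgradient

Taking A as reference: B−A = (45, -160, -0.2); C−A = (-70, -5, -0.1).
Solve a·Δx + b·Δy = Δh: det = 45·(-5) − (-70)·(-160) = -11425.
∂h/∂x = [(-0.2)·(-5) − (-0.1)·(-160)] / -11425 = +0.001313
∂h/∂y = [45·(-0.1) − (-70)·(-0.2)] / -11425 = +0.001619
Head at (600254, 4352251) = 428.0 + (+0.001313)·(-205) + (+0.001619)·(-60) = 427.63 m.
That is lower than the 427.9 m at C, so the point is downgradient.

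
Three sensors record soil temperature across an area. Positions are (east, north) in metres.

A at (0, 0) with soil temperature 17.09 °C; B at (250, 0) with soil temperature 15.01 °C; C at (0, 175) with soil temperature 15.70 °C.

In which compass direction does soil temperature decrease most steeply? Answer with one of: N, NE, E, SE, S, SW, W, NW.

∂T/∂x = (15.01 − 17.09) / (250 − 0) = -0.008320
∂T/∂y = (15.70 − 17.09) / (175 − 0) = -0.007943
Steepest decrease is along −∇f = (+0.008320 E, +0.007943 N) → northeast.

NE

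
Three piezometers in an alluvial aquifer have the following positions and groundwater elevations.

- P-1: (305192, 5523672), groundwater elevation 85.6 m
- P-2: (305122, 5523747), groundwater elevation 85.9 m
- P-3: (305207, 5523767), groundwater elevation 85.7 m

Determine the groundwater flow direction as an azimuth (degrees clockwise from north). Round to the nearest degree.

Taking P-1 as reference: P-2−P-1 = (-70, 75, +0.3); P-3−P-1 = (15, 95, +0.1).
Solve a·Δx + b·Δy = Δh: det = (-70)·95 − 15·75 = -7775.
∂h/∂x = [(+0.3)·95 − (+0.1)·75] / -7775 = -0.002701
∂h/∂y = [(-70)·(+0.1) − 15·(+0.3)] / -7775 = +0.001479
Flow direction (−∇h) has components (+0.002701 E, -0.001479 N).
Azimuth = atan2(E, N) = atan2(+0.002701, -0.001479) = 118.7° ≈ 119°.

119°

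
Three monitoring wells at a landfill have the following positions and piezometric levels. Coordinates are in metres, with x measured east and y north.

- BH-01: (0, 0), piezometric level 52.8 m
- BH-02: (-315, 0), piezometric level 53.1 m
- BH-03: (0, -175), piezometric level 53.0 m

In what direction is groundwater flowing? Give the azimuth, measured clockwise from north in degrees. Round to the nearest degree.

∂h/∂x = (53.1 − 52.8) / (-315 − 0) = -0.0009524
∂h/∂y = (53.0 − 52.8) / (-175 − 0) = -0.001143
Flow direction (−∇h) has components (+0.0009524 E, +0.001143 N).
Azimuth = atan2(E, N) = atan2(+0.0009524, +0.001143) = 39.8° ≈ 040°.

040°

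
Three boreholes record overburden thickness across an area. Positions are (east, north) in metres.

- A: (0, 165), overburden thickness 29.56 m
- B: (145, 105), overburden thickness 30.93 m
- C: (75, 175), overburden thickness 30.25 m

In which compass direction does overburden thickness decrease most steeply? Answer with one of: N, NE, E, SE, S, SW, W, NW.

W

Differences from A: to B (Δx, Δy, Δh) = (145, -60, +1.37); to C = (75, 10, +0.69).
Determinant of the coordinate differences = 145·10 − 75·(-60) = 5950.
∂d/∂x = [(+1.37)·10 − (+0.69)·(-60)] / 5950 = +0.009261
∂d/∂y = [145·(+0.69) − 75·(+1.37)] / 5950 = -0.0004538
Steepest decrease is along −∇f = (-0.009261 E, +0.0004538 N) → west.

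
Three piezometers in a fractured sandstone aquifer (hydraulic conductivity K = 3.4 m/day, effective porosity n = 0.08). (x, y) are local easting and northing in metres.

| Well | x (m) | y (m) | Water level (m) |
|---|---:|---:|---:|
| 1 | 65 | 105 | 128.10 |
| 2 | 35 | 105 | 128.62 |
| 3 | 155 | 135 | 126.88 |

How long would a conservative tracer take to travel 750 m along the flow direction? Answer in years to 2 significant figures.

2.3 years

Taking 1 as reference: 2−1 = (-30, 0, +0.52); 3−1 = (90, 30, -1.22).
Solve a·Δx + b·Δy = Δh: det = (-30)·30 − 90·0 = -900.
∂h/∂x = [(+0.52)·30 − (-1.22)·0] / -900 = -0.01733
∂h/∂y = [(-30)·(-1.22) − 90·(+0.52)] / -900 = +0.01133
|∇h| = √(-0.01733² + 0.01133²) = 0.02071
Seepage velocity v = K·i/n = 3.4 × 0.02071 / 0.08 = 0.8802 m/day.
t = 750 / 0.8802 = 852.1 days = 2.33 years.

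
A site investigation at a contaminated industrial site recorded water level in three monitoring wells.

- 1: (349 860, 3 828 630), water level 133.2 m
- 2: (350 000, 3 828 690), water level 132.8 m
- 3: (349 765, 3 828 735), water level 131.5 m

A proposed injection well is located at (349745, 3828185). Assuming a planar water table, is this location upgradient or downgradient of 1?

upgradient

With h = a·x + b·y + c and 1 as origin, the differences give:
  140·a + 60·b = -0.4
  (-95)·a + 105·b = -1.7
Eliminate b (×105 and ×60, subtract): 20400·a = 60.00 → a = ∂h/∂x = +0.002941
Back-substitute: b = ∂h/∂y = -0.01353.
Head at (349745, 3828185) = 133.2 + (+0.002941)·(-115) + (-0.01353)·(-445) = 138.88 m.
That is higher than the 133.2 m at 1, so the point is upgradient.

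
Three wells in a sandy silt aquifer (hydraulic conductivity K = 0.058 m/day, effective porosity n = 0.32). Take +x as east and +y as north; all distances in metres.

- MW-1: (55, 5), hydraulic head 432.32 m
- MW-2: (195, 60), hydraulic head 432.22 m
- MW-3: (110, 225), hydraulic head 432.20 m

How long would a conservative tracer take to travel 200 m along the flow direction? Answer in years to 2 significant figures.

4400 years

Differences from MW-1: to MW-2 (Δx, Δy, Δh) = (140, 55, -0.10); to MW-3 = (55, 220, -0.12).
Determinant of the coordinate differences = 140·220 − 55·55 = 27775.
∂h/∂x = [(-0.10)·220 − (-0.12)·55] / 27775 = -0.0005545
∂h/∂y = [140·(-0.12) − 55·(-0.10)] / 27775 = -0.0004068
|∇h| = √(-0.0005545² + -0.0004068²) = 0.0006877
Seepage velocity v = K·i/n = 0.058 × 0.0006877 / 0.32 = 0.0001246 m/day.
t = 200 / 0.0001246 = 1.605e+06 days = 4.39e+03 years.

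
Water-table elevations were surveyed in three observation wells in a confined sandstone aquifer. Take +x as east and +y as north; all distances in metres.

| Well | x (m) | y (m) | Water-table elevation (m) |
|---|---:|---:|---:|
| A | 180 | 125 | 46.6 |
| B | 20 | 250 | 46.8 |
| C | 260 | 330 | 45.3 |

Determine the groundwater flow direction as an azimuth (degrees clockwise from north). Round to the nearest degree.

047°

With h = a·x + b·y + c and A as origin, the differences give:
  (-160)·a + 125·b = +0.2
  80·a + 205·b = -1.3
Eliminate b (×205 and ×125, subtract): -42800·a = 203.50 → a = ∂h/∂x = -0.004755
Back-substitute: b = ∂h/∂y = -0.004486.
Flow direction (−∇h) has components (+0.004755 E, +0.004486 N).
Azimuth = atan2(E, N) = atan2(+0.004755, +0.004486) = 46.7° ≈ 047°.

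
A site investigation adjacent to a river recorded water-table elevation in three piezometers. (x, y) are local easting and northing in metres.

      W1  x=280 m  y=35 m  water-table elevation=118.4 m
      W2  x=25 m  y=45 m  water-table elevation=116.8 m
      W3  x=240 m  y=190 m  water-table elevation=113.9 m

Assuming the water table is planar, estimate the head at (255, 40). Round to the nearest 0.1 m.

Taking W1 as reference: W2−W1 = (-255, 10, -1.6); W3−W1 = (-40, 155, -4.5).
Determinant of the coordinate differences = (-255)·155 − (-40)·10 = -39125.
∂h/∂x = [(-1.6)·155 − (-4.5)·10] / -39125 = +0.005188
∂h/∂y = [(-255)·(-4.5) − (-40)·(-1.6)] / -39125 = -0.02769
h(255, 40) = 118.4 + (+0.005188)·(-25) + (-0.02769)·(5) = 118.4 -0.130 -0.138 = 118.132 m.

118.1 m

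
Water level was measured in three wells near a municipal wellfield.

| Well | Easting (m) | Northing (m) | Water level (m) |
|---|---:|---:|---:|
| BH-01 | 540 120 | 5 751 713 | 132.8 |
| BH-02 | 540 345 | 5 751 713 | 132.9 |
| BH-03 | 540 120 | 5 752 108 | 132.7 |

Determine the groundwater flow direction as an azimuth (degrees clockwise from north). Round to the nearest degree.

300°

∂h/∂x = (132.9 − 132.8) / (540345 − 540120) = +0.0004444
∂h/∂y = (132.7 − 132.8) / (5752108 − 5751713) = -0.0002532
Flow direction (−∇h) has components (-0.0004444 E, +0.0002532 N).
Azimuth = atan2(E, N) = atan2(-0.0004444, +0.0002532) = 299.7° ≈ 300°.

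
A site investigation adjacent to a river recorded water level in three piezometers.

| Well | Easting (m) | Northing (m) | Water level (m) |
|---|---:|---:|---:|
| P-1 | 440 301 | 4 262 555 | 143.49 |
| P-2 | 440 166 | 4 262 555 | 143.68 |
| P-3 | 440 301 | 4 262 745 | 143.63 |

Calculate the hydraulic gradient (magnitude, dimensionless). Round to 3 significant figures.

∂h/∂x = (143.68 − 143.49) / (440166 − 440301) = -0.001407
∂h/∂y = (143.63 − 143.49) / (4262745 − 4262555) = +0.0007368
|∇h| = √(-0.001407² + 0.0007368²) = 0.001588

0.00159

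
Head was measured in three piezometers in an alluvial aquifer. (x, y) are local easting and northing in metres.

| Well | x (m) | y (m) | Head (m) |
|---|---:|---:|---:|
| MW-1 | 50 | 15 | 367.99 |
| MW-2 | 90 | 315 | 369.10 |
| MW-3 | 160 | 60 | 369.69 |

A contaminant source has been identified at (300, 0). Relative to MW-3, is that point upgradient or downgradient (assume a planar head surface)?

Three-point gradient (reference MW-1): Δ to MW-2 = (40, 300, +1.11), Δ to MW-3 = (110, 45, +1.70).
∂h/∂x = +0.01475, ∂h/∂y = +0.001734 (det = -31200).
Head at (300, 0) = 367.99 + (+0.01475)·(250) + (+0.001734)·(-15) = 371.65 m.
That is higher than the 369.69 m at MW-3, so the point is upgradient.

upgradient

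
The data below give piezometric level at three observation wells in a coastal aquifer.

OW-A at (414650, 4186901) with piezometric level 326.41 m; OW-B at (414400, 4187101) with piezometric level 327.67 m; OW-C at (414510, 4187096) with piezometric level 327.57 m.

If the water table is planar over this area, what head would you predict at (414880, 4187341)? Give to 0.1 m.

328.7 m

With h = a·x + b·y + c and OW-A as origin, the differences give:
  (-250)·a + 200·b = +1.26
  (-140)·a + 195·b = +1.16
Eliminate b (×195 and ×200, subtract): -20750·a = 13.700 → a = ∂h/∂x = -0.0006602
Back-substitute: b = ∂h/∂y = +0.005475.
h(414880, 4187341) = 326.41 + (-0.0006602)·(230) + (+0.005475)·(440) = 326.41 -0.152 +2.409 = 328.667 m.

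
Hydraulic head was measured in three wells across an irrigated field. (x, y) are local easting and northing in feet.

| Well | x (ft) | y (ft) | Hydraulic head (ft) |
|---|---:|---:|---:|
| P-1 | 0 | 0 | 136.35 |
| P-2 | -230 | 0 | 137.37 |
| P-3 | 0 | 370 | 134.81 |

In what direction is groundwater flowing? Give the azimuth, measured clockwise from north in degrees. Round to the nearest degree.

∂h/∂x = (137.37 − 136.35) / (-230 − 0) = -0.004435
∂h/∂y = (134.81 − 136.35) / (370 − 0) = -0.004162
Flow direction (−∇h) has components (+0.004435 E, +0.004162 N).
Azimuth = atan2(E, N) = atan2(+0.004435, +0.004162) = 46.8° ≈ 047°.

047°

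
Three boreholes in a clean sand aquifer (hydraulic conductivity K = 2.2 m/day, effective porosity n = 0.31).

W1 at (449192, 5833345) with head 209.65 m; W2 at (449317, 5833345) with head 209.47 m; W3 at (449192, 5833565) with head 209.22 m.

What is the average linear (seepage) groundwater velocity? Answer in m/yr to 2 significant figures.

∂h/∂x = (209.47 − 209.65) / (449317 − 449192) = -0.001440
∂h/∂y = (209.22 − 209.65) / (5833565 − 5833345) = -0.001955
|∇h| = √(-0.001440² + -0.001955²) = 0.002428
Seepage velocity v = K·i/n = 2.2 × 0.002428 / 0.31 = 0.01723 m/day = 6.293 m/yr.

6.3 m/yr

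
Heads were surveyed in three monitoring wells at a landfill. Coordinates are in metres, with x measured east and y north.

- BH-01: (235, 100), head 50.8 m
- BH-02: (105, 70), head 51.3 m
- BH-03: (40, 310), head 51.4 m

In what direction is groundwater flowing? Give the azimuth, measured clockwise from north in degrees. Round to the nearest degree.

081°

Taking BH-01 as reference: BH-02−BH-01 = (-130, -30, +0.5); BH-03−BH-01 = (-195, 210, +0.6).
Solve a·Δx + b·Δy = Δh: det = (-130)·210 − (-195)·(-30) = -33150.
∂h/∂x = [(+0.5)·210 − (+0.6)·(-30)] / -33150 = -0.003710
∂h/∂y = [(-130)·(+0.6) − (-195)·(+0.5)] / -33150 = -0.0005882
Flow direction (−∇h) has components (+0.003710 E, +0.0005882 N).
Azimuth = atan2(E, N) = atan2(+0.003710, +0.0005882) = 81.0° ≈ 081°.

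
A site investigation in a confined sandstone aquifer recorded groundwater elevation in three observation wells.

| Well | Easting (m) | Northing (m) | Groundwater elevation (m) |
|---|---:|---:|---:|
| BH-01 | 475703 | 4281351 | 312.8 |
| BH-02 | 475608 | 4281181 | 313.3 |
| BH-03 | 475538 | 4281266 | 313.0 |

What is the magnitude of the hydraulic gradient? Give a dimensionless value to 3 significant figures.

With h = a·x + b·y + c and BH-01 as origin, the differences give:
  (-95)·a + (-170)·b = +0.5
  (-165)·a + (-85)·b = +0.2
Eliminate b (×(-85) and ×(-170), subtract): -19975·a = -8.50 → a = ∂h/∂x = +0.0004255
Back-substitute: b = ∂h/∂y = -0.003179.
|∇h| = √(0.0004255² + -0.003179²) = 0.003207

0.00321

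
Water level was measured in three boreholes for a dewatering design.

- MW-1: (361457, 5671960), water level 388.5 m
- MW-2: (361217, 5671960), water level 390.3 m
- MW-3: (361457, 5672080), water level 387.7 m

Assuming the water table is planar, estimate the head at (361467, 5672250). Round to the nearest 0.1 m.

386.5 m

∂h/∂x = (390.3 − 388.5) / (361217 − 361457) = -0.007500
∂h/∂y = (387.7 − 388.5) / (5672080 − 5671960) = -0.006667
h(361467, 5672250) = 388.5 + (-0.007500)·(10) + (-0.006667)·(290) = 388.5 -0.075 -1.933 = 386.492 m.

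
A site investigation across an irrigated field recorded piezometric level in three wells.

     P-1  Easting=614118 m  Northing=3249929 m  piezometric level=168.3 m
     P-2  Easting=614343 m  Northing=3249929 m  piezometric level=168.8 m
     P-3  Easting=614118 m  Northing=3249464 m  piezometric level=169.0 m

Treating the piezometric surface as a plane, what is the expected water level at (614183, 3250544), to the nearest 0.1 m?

167.5 m

∂h/∂x = (168.8 − 168.3) / (614343 − 614118) = +0.002222
∂h/∂y = (169.0 − 168.3) / (3249464 − 3249929) = -0.001505
h(614183, 3250544) = 168.3 + (+0.002222)·(65) + (-0.001505)·(615) = 168.3 +0.144 -0.926 = 167.519 m.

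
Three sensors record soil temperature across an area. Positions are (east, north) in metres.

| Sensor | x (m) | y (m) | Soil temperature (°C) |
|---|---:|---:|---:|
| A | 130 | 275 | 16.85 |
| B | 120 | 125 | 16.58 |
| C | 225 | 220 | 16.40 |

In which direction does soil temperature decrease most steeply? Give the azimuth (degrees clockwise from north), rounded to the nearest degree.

Three-point gradient (reference A): Δ to B = (-10, -150, -0.27), Δ to C = (95, -55, -0.45).
∂T/∂x = -0.003557, ∂T/∂y = +0.002037 (det = 14800).
Steepest decrease is along −∇f: components (+0.003557 E, -0.002037 N).
Azimuth = atan2(+0.003557, -0.002037) = 119.8° ≈ 120°.

120°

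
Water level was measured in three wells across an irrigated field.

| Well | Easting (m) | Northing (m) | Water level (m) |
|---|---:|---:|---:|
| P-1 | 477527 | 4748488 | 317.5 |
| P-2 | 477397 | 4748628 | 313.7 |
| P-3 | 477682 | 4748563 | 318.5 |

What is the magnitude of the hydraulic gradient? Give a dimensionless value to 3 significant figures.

0.0199

Taking P-1 as reference: P-2−P-1 = (-130, 140, -3.8); P-3−P-1 = (155, 75, +1.0).
Determinant of the coordinate differences = (-130)·75 − 155·140 = -31450.
∂h/∂x = [(-3.8)·75 − (+1.0)·140] / -31450 = +0.01351
∂h/∂y = [(-130)·(+1.0) − 155·(-3.8)] / -31450 = -0.01459
|∇h| = √(0.01351² + -0.01459²) = 0.01988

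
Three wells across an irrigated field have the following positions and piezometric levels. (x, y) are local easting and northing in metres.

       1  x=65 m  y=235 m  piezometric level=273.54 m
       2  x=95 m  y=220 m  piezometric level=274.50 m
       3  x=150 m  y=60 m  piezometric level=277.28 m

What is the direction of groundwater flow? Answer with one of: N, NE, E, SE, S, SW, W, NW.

Taking 1 as reference: 2−1 = (30, -15, +0.96); 3−1 = (85, -175, +3.74).
Determinant of the coordinate differences = 30·(-175) − 85·(-15) = -3975.
∂h/∂x = [(+0.96)·(-175) − (+3.74)·(-15)] / -3975 = +0.02815
∂h/∂y = [30·(+3.74) − 85·(+0.96)] / -3975 = -0.007698
Flow = −∇h = (-0.02815 east, +0.007698 north), which points west.

W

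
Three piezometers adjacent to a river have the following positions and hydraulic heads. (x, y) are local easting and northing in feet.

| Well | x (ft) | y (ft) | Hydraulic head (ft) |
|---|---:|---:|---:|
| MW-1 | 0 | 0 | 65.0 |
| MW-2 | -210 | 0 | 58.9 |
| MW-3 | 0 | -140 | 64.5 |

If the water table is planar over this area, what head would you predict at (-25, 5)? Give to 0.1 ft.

64.3 ft

∂h/∂x = (58.9 − 65.0) / (-210 − 0) = +0.02905
∂h/∂y = (64.5 − 65.0) / (-140 − 0) = +0.003571
h(-25, 5) = 65.0 + (+0.02905)·(-25) + (+0.003571)·(5) = 65.0 -0.726 +0.018 = 64.292 ft.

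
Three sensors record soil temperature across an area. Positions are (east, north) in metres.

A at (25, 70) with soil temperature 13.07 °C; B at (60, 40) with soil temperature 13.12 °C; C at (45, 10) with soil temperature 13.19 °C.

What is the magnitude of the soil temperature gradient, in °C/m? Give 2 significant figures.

Three-point gradient (reference A): Δ to B = (35, -30, +0.05), Δ to C = (20, -60, +0.12).
∂T/∂x = -0.0004000, ∂T/∂y = -0.002133 (det = -1500).
|∇f| = √(-0.0004000² + -0.002133²) = 0.00217 °C/m

0.0022 °C/m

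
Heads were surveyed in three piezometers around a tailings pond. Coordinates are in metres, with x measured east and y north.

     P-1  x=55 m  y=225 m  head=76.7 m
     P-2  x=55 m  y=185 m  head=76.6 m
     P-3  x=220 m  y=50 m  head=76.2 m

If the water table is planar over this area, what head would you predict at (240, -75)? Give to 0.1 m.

75.9 m

With h = a·x + b·y + c and P-1 as origin, the differences give:
  0·a + (-40)·b = -0.1
  165·a + (-175)·b = -0.5
Eliminate b (×(-175) and ×(-40), subtract): 6600·a = -2.50 → a = ∂h/∂x = -0.0003788
Back-substitute: b = ∂h/∂y = +0.002500.
h(240, -75) = 76.7 + (-0.0003788)·(185) + (+0.002500)·(-300) = 76.7 -0.070 -0.750 = 75.880 m.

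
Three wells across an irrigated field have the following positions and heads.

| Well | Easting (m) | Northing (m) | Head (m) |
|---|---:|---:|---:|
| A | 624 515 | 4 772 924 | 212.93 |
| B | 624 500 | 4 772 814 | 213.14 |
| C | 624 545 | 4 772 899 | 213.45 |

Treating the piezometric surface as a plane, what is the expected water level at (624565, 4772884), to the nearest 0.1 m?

With h = a·x + b·y + c and A as origin, the differences give:
  (-15)·a + (-110)·b = +0.21
  30·a + (-25)·b = +0.52
Eliminate b (×(-25) and ×(-110), subtract): 3675·a = 51.950 → a = ∂h/∂x = +0.01414
Back-substitute: b = ∂h/∂y = -0.003837.
h(624565, 4772884) = 212.93 + (+0.01414)·(50) + (-0.003837)·(-40) = 212.93 +0.707 +0.153 = 213.790 m.

213.8 m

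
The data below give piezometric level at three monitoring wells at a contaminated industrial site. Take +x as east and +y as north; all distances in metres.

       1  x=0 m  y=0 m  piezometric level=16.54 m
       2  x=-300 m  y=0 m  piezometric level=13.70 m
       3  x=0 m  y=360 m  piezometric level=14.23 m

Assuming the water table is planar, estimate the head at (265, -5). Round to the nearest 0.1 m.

∂h/∂x = (13.70 − 16.54) / (-300 − 0) = +0.009467
∂h/∂y = (14.23 − 16.54) / (360 − 0) = -0.006417
h(265, -5) = 16.54 + (+0.009467)·(265) + (-0.006417)·(-5) = 16.54 +2.509 +0.032 = 19.081 m.

19.1 m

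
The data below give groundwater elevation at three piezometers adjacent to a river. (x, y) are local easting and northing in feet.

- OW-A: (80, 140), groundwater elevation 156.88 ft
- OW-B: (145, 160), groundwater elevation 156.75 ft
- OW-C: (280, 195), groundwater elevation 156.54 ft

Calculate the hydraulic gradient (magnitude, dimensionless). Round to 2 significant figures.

0.0092

With h = a·x + b·y + c and OW-A as origin, the differences give:
  65·a + 20·b = -0.13
  200·a + 55·b = -0.34
Eliminate b (×55 and ×20, subtract): -425·a = -0.350 → a = ∂h/∂x = +0.0008235
Back-substitute: b = ∂h/∂y = -0.009176.
|∇h| = √(0.0008235² + -0.009176²) = 0.009213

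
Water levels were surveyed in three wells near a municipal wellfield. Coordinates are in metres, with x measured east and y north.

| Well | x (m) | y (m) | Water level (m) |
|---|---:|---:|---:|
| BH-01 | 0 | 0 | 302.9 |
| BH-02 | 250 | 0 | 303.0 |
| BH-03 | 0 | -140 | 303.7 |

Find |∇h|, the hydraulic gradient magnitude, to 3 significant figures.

0.00573

∂h/∂x = (303.0 − 302.9) / (250 − 0) = +0.0004000
∂h/∂y = (303.7 − 302.9) / (-140 − 0) = -0.005714
|∇h| = √(0.0004000² + -0.005714²) = 0.005728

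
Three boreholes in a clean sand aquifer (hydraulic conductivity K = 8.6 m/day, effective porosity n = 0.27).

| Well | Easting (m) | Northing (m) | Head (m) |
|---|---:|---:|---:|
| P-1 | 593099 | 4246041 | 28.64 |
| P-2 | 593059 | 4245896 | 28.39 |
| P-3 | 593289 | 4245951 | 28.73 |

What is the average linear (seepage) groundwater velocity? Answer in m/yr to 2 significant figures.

Differences from P-1: to P-2 (Δx, Δy, Δh) = (-40, -145, -0.25); to P-3 = (190, -90, +0.09).
Determinant of the coordinate differences = (-40)·(-90) − 190·(-145) = 31150.
∂h/∂x = [(-0.25)·(-90) − (+0.09)·(-145)] / 31150 = +0.001141
∂h/∂y = [(-40)·(+0.09) − 190·(-0.25)] / 31150 = +0.001409
|∇h| = √(0.001141² + 0.001409²) = 0.001813
Seepage velocity v = K·i/n = 8.6 × 0.001813 / 0.27 = 0.05775 m/day = 21.09 m/yr.

21 m/yr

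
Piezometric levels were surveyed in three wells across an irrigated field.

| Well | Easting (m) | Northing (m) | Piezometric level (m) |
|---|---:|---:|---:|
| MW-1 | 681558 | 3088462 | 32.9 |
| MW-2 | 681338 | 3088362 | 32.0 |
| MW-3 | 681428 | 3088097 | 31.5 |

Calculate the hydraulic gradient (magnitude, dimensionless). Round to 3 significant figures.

Differences from MW-1: to MW-2 (Δx, Δy, Δh) = (-220, -100, -0.9); to MW-3 = (-130, -365, -1.4).
Determinant of the coordinate differences = (-220)·(-365) − (-130)·(-100) = 67300.
∂h/∂x = [(-0.9)·(-365) − (-1.4)·(-100)] / 67300 = +0.002801
∂h/∂y = [(-220)·(-1.4) − (-130)·(-0.9)] / 67300 = +0.002838
|∇h| = √(0.002801² + 0.002838²) = 0.003987

0.00399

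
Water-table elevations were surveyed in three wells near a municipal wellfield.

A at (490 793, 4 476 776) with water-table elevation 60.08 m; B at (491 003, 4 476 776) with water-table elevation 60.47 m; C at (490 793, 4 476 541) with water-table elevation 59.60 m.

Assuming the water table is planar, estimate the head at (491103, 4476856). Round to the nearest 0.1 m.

∂h/∂x = (60.47 − 60.08) / (491003 − 490793) = +0.001857
∂h/∂y = (59.60 − 60.08) / (4476541 − 4476776) = +0.002043
h(491103, 4476856) = 60.08 + (+0.001857)·(310) + (+0.002043)·(80) = 60.08 +0.576 +0.163 = 60.819 m.

60.8 m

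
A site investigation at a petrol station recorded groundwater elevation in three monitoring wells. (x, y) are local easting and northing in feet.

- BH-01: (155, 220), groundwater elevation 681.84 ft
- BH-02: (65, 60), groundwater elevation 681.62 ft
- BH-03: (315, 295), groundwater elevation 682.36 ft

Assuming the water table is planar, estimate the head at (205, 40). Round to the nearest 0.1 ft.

Taking BH-01 as reference: BH-02−BH-01 = (-90, -160, -0.22); BH-03−BH-01 = (160, 75, +0.52).
Determinant of the coordinate differences = (-90)·75 − 160·(-160) = 18850.
∂h/∂x = [(-0.22)·75 − (+0.52)·(-160)] / 18850 = +0.003538
∂h/∂y = [(-90)·(+0.52) − 160·(-0.22)] / 18850 = -0.0006154
h(205, 40) = 681.84 + (+0.003538)·(50) + (-0.0006154)·(-180) = 681.84 +0.177 +0.111 = 682.128 ft.

682.1 ft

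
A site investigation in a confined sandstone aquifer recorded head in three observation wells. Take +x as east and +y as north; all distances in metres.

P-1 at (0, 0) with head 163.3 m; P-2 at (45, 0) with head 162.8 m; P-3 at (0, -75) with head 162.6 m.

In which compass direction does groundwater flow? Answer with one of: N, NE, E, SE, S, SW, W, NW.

SE

∂h/∂x = (162.8 − 163.3) / (45 − 0) = -0.01111
∂h/∂y = (162.6 − 163.3) / (-75 − 0) = +0.009333
Flow = −∇h = (+0.01111 east, -0.009333 north), which points southeast.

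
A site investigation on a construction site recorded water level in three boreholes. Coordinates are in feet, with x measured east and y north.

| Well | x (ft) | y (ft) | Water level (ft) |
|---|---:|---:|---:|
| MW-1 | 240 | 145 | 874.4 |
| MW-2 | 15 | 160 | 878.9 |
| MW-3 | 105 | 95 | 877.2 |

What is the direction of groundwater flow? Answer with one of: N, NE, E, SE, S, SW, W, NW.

E

With h = a·x + b·y + c and MW-1 as origin, the differences give:
  (-225)·a + 15·b = +4.5
  (-135)·a + (-50)·b = +2.8
Eliminate b (×(-50) and ×15, subtract): 13275·a = -267.00 → a = ∂h/∂x = -0.02011
Back-substitute: b = ∂h/∂y = -0.001695.
Flow = −∇h = (+0.02011 east, +0.001695 north), which points east.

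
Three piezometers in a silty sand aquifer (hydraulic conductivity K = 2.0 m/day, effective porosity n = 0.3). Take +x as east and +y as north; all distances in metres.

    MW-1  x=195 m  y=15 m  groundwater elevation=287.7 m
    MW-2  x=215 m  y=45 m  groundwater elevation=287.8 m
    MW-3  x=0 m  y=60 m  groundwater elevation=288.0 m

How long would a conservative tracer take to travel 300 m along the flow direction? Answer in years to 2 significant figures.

32 years

Taking MW-1 as reference: MW-2−MW-1 = (20, 30, +0.1); MW-3−MW-1 = (-195, 45, +0.3).
Determinant of the coordinate differences = 20·45 − (-195)·30 = 6750.
∂h/∂x = [(+0.1)·45 − (+0.3)·30] / 6750 = -0.0006667
∂h/∂y = [20·(+0.3) − (-195)·(+0.1)] / 6750 = +0.003778
|∇h| = √(-0.0006667² + 0.003778²) = 0.003836
Seepage velocity v = K·i/n = 2.0 × 0.003836 / 0.3 = 0.02557 m/day.
t = 300 / 0.02557 = 1.173e+04 days = 32.1 years.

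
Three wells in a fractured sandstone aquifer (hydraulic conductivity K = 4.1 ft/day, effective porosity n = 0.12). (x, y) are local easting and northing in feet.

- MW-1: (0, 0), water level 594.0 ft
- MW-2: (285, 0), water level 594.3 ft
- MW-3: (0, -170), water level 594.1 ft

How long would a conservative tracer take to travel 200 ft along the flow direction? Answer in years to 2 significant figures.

13 years

∂h/∂x = (594.3 − 594.0) / (285 − 0) = +0.001053
∂h/∂y = (594.1 − 594.0) / (-170 − 0) = -0.0005882
|∇h| = √(0.001053² + -0.0005882²) = 0.001206
Seepage velocity v = K·i/n = 4.1 × 0.001206 / 0.12 = 0.0412 ft/day.
t = 200 / 0.0412 = 4854 days = 13.3 years.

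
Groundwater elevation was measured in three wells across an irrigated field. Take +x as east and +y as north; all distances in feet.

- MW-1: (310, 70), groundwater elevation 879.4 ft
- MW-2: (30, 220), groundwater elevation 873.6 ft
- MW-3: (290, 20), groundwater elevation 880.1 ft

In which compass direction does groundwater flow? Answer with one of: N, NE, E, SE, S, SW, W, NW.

Taking MW-1 as reference: MW-2−MW-1 = (-280, 150, -5.8); MW-3−MW-1 = (-20, -50, +0.7).
Solve a·Δx + b·Δy = Δh: det = (-280)·(-50) − (-20)·150 = 17000.
∂h/∂x = [(-5.8)·(-50) − (+0.7)·150] / 17000 = +0.01088
∂h/∂y = [(-280)·(+0.7) − (-20)·(-5.8)] / 17000 = -0.01835
Flow = −∇h = (-0.01088 east, +0.01835 north), which points northwest.

NW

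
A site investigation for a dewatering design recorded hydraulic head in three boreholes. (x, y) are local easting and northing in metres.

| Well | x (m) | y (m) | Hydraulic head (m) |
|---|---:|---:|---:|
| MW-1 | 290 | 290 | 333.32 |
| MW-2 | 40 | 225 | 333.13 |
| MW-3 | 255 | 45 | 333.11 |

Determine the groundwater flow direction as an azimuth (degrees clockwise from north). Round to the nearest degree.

216°

With h = a·x + b·y + c and MW-1 as origin, the differences give:
  (-250)·a + (-65)·b = -0.19
  (-35)·a + (-245)·b = -0.21
Eliminate b (×(-245) and ×(-65), subtract): 58975·a = 32.900 → a = ∂h/∂x = +0.0005579
Back-substitute: b = ∂h/∂y = +0.0007774.
Flow direction (−∇h) has components (-0.0005579 E, -0.0007774 N).
Azimuth = atan2(E, N) = atan2(-0.0005579, -0.0007774) = 215.7° ≈ 216°.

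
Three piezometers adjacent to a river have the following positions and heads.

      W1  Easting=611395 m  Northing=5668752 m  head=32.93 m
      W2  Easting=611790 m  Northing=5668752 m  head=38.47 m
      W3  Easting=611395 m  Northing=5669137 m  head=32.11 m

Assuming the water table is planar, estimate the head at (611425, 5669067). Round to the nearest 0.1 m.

∂h/∂x = (38.47 − 32.93) / (611790 − 611395) = +0.01403
∂h/∂y = (32.11 − 32.93) / (5669137 − 5668752) = -0.002130
h(611425, 5669067) = 32.93 + (+0.01403)·(30) + (-0.002130)·(315) = 32.93 +0.421 -0.671 = 32.680 m.

32.7 m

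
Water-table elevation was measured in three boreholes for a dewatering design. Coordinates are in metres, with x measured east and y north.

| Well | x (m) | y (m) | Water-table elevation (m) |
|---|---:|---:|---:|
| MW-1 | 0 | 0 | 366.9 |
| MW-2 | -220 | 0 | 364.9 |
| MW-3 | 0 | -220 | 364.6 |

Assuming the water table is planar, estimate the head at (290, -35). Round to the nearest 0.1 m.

∂h/∂x = (364.9 − 366.9) / (-220 − 0) = +0.009091
∂h/∂y = (364.6 − 366.9) / (-220 − 0) = +0.01045
h(290, -35) = 366.9 + (+0.009091)·(290) + (+0.01045)·(-35) = 366.9 +2.636 -0.366 = 369.170 m.

369.2 m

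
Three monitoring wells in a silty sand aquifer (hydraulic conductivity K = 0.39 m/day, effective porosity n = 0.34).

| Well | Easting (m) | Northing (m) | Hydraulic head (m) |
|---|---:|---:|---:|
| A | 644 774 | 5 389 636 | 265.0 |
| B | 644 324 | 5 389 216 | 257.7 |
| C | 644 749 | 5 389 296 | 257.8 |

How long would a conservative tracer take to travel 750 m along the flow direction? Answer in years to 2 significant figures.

Taking A as reference: B−A = (-450, -420, -7.3); C−A = (-25, -340, -7.2).
Determinant of the coordinate differences = (-450)·(-340) − (-25)·(-420) = 142500.
∂h/∂x = [(-7.3)·(-340) − (-7.2)·(-420)] / 142500 = -0.003804
∂h/∂y = [(-450)·(-7.2) − (-25)·(-7.3)] / 142500 = +0.02146
|∇h| = √(-0.003804² + 0.02146²) = 0.02179
Seepage velocity v = K·i/n = 0.39 × 0.02179 / 0.34 = 0.02499 m/day.
t = 750 / 0.02499 = 3.001e+04 days = 82.2 years.

82 years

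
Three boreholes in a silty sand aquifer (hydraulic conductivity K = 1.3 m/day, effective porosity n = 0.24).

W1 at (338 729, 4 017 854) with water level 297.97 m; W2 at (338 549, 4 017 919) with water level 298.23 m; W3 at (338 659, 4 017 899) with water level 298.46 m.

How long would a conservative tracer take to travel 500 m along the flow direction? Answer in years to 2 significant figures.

12 years

Taking W1 as reference: W2−W1 = (-180, 65, +0.26); W3−W1 = (-70, 45, +0.49).
Solve a·Δx + b·Δy = Δh: det = (-180)·45 − (-70)·65 = -3550.
∂h/∂x = [(+0.26)·45 − (+0.49)·65] / -3550 = +0.005676
∂h/∂y = [(-180)·(+0.49) − (-70)·(+0.26)] / -3550 = +0.01972
|∇h| = √(0.005676² + 0.01972²) = 0.02052
Seepage velocity v = K·i/n = 1.3 × 0.02052 / 0.24 = 0.1112 m/day.
t = 500 / 0.1112 = 4496 days = 12.3 years.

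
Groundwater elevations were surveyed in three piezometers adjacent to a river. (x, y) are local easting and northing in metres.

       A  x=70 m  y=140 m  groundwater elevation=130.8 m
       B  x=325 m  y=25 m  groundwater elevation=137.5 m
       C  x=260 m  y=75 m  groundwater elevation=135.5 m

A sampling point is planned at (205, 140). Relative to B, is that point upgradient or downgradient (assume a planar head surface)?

With h = a·x + b·y + c and A as origin, the differences give:
  255·a + (-115)·b = +6.7
  190·a + (-65)·b = +4.7
Eliminate b (×(-65) and ×(-115), subtract): 5275·a = 105.00 → a = ∂h/∂x = +0.01991
Back-substitute: b = ∂h/∂y = -0.01412.
Head at (205, 140) = 130.8 + (+0.01991)·(135) + (-0.01412)·(0) = 133.49 m.
That is lower than the 137.5 m at B, so the point is downgradient.

downgradient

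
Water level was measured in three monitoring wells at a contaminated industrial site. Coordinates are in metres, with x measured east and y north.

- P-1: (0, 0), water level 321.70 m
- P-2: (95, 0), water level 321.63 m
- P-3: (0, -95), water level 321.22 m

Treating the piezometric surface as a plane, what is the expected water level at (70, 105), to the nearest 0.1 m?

322.2 m

∂h/∂x = (321.63 − 321.70) / (95 − 0) = -0.0007368
∂h/∂y = (321.22 − 321.70) / (-95 − 0) = +0.005053
h(70, 105) = 321.70 + (-0.0007368)·(70) + (+0.005053)·(105) = 321.70 -0.052 +0.531 = 322.179 m.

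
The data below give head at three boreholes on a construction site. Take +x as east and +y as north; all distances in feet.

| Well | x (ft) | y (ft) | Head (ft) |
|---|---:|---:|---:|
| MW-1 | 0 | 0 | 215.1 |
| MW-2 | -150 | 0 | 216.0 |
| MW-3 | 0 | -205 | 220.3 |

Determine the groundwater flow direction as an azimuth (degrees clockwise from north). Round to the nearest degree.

013°

∂h/∂x = (216.0 − 215.1) / (-150 − 0) = -0.006000
∂h/∂y = (220.3 − 215.1) / (-205 − 0) = -0.02537
Flow direction (−∇h) has components (+0.006000 E, +0.02537 N).
Azimuth = atan2(E, N) = atan2(+0.006000, +0.02537) = 13.3° ≈ 013°.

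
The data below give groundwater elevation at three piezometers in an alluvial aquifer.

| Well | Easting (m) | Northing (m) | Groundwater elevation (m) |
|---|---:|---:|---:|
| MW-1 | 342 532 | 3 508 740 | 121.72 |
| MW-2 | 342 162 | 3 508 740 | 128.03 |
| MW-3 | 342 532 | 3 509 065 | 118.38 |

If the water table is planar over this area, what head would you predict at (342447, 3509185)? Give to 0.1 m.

118.6 m

∂h/∂x = (128.03 − 121.72) / (342162 − 342532) = -0.01705
∂h/∂y = (118.38 − 121.72) / (3509065 − 3508740) = -0.01028
h(342447, 3509185) = 121.72 + (-0.01705)·(-85) + (-0.01028)·(445) = 121.72 +1.450 -4.573 = 118.596 m.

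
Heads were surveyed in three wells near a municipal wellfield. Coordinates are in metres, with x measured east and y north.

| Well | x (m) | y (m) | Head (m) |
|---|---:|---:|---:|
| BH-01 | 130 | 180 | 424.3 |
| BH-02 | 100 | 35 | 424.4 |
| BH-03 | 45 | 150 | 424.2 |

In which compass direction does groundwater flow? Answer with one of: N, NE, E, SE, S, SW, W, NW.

NW

Three-point gradient (reference BH-01): Δ to BH-02 = (-30, -145, +0.1), Δ to BH-03 = (-85, -30, -0.1).
∂h/∂x = +0.001532, ∂h/∂y = -0.001007 (det = -11425).
Flow = −∇h = (-0.001532 east, +0.001007 north), which points northwest.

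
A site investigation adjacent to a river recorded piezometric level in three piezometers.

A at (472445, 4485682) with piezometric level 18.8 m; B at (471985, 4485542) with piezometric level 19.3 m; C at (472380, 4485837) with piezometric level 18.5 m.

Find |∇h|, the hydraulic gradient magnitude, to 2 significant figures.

With h = a·x + b·y + c and A as origin, the differences give:
  (-460)·a + (-140)·b = +0.5
  (-65)·a + 155·b = -0.3
Eliminate b (×155 and ×(-140), subtract): -80400·a = 35.50 → a = ∂h/∂x = -0.0004415
Back-substitute: b = ∂h/∂y = -0.002121.
|∇h| = √(-0.0004415² + -0.002121²) = 0.002166

0.0022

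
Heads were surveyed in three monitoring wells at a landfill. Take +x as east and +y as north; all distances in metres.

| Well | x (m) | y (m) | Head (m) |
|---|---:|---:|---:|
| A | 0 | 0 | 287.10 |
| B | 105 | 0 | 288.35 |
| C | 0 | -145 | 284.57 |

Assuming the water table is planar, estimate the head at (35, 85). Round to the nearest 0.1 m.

∂h/∂x = (288.35 − 287.10) / (105 − 0) = +0.01190
∂h/∂y = (284.57 − 287.10) / (-145 − 0) = +0.01745
h(35, 85) = 287.10 + (+0.01190)·(35) + (+0.01745)·(85) = 287.10 +0.417 +1.483 = 289.000 m.

289.0 m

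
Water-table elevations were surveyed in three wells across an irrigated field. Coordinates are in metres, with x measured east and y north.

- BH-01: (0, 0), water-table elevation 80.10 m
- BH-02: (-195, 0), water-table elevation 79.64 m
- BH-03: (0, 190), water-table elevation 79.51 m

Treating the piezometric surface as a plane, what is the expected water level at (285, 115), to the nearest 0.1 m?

80.4 m

∂h/∂x = (79.64 − 80.10) / (-195 − 0) = +0.002359
∂h/∂y = (79.51 − 80.10) / (190 − 0) = -0.003105
h(285, 115) = 80.10 + (+0.002359)·(285) + (-0.003105)·(115) = 80.10 +0.672 -0.357 = 80.415 m.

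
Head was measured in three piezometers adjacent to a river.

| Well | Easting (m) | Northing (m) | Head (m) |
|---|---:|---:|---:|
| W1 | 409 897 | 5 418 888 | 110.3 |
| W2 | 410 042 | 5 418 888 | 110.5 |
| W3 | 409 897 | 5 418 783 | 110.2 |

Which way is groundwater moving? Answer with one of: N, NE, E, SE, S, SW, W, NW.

∂h/∂x = (110.5 − 110.3) / (410042 − 409897) = +0.001379
∂h/∂y = (110.2 − 110.3) / (5418783 − 5418888) = +0.0009524
Flow = −∇h = (-0.001379 east, -0.0009524 north), which points southwest.

SW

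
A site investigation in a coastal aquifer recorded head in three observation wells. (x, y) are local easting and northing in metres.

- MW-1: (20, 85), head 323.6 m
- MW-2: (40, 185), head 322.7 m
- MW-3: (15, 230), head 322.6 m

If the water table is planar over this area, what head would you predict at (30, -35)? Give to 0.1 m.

324.4 m

Differences from MW-1: to MW-2 (Δx, Δy, Δh) = (20, 100, -0.9); to MW-3 = (-5, 145, -1.0).
Solve a·Δx + b·Δy = Δh: det = 20·145 − (-5)·100 = 3400.
∂h/∂x = [(-0.9)·145 − (-1.0)·100] / 3400 = -0.008971
∂h/∂y = [20·(-1.0) − (-5)·(-0.9)] / 3400 = -0.007206
h(30, -35) = 323.6 + (-0.008971)·(10) + (-0.007206)·(-120) = 323.6 -0.090 +0.865 = 324.375 m.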